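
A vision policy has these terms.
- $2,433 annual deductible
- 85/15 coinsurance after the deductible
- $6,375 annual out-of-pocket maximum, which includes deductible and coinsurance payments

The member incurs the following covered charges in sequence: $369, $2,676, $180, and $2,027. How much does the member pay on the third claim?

$27

Claim 1 ($369): entire amount goes to the deductible. Member pays $369; OOP now $369.
Claim 2 ($2,676): deductible takes $2,064, $612 remains; 15% of $612 = $91.80. Member pays $2,155.80; OOP now $2,524.80.
Claim 3 ($180): deductible already satisfied, so member's share is 15% × $180 = $27. Member pays $27; OOP now $2,551.80.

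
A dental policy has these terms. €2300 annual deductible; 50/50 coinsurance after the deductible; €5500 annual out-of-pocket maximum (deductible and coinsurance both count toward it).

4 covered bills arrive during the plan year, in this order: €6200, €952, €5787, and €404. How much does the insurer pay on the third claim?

#1 (€6200): €2300 to deductible, leaving €3900; patient's 50% is €1950. Patient pays €4250; OOP now €4250. Insurer: €6200 − €4250 = €1950.
#2 (€952): deductible already satisfied, so patient's share is 50% × €952 = €476. Cost to patient: €476. OOP to date €4726. Plan pays €952 − €476 = €476.
#3 (€5787): deductible met; 50% of €5787 = €2893.50. Adding that to €4726 gives €7619.50, past the €5500 cap; patient pays only €5500 − €4726 = €774. Insurer: €5787 − €774 = €5013.

€5013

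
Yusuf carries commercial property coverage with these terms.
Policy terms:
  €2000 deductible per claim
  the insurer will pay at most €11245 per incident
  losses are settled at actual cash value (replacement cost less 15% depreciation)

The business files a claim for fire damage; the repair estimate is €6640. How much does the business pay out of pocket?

At 15% depreciation, ACV = €6640 − €996 = €5644.
After the deductible, €5644 − €2000 = €3644 remains.
That's under the €11245 cap, so the insurer reimburses the full €3644.
Out of pocket: €6640 − €3644 = €2996.

€2996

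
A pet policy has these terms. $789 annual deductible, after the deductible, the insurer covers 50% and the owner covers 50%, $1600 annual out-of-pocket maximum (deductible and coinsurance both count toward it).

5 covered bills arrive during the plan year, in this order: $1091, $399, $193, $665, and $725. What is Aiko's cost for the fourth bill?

$332.50

Claim 1 — $1091: $789 to deductible, leaving $302; 50% of $302 = $151. Owner pays $940; OOP now $940.
Claim 2 — $399: deductible met; 50% of $399 = $199.50. Owner pays $199.50; OOP now $1139.50.
Claim 3 — $193: deductible met; 50% of $193 = $96.50. Cost to owner: $96.50. OOP to date $1236.
Claim 4 — $665: 50% coinsurance on $665 = $332.50. Owner pays $332.50; OOP now $1568.50.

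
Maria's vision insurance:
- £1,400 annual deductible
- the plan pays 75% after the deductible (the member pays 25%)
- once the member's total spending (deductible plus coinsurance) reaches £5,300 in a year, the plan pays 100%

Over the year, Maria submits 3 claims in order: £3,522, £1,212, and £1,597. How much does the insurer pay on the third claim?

Claim 1 — £3,522: £1,400 finishes the deductible; £2,122 goes to coinsurance; member's 25% is £530.50. Cost to member: £1,930.50. OOP to date £1,930.50. Plan pays £3,522 − £1,930.50 = £1,591.50.
Claim 2 — £1,212: deductible met; 25% of £1,212 = £303. Cost to member: £303. OOP to date £2,233.50. Plan pays £1,212 − £303 = £909.
Claim 3 — £1,597: deductible already satisfied, so member's share is 25% × £1,597 = £399.25. Member pays £399.25; OOP now £2,632.75. Insurer: £1,597 − £399.25 = £1,197.75.

£1,197.75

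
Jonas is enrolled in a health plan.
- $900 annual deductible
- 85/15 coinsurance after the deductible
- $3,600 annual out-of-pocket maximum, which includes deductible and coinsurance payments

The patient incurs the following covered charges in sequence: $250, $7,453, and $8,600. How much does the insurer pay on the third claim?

$7,310

#1 ($250): all of it applies to the deductible. Patient owes $250 (running OOP $250). Plan pays $250 − $250 = $0.
#2 ($7,453): $650 finishes the deductible; $6,803 goes to coinsurance; coinsurance $6,803 × 15% = $1,020.45. Cost to patient: $1,670.45. OOP to date $1,920.45. Insurer: $7,453 − $1,670.45 = $5,782.55.
#3 ($8,600): deductible met; 15% of $8,600 = $1,290. Cost to patient: $1,290. OOP to date $3,210.45. Insurer: $8,600 − $1,290 = $7,310.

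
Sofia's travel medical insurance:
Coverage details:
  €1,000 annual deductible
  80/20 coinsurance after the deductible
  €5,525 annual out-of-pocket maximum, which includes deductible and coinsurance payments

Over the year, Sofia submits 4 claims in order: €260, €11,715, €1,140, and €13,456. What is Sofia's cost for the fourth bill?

#1 (€260): all of it applies to the deductible. Traveler pays €260; OOP now €260.
#2 (€11,715): €740 finishes the deductible; €10,975 goes to coinsurance; 20% of €10,975 = €2,195. Cost to traveler: €2,935. OOP to date €3,195.
#3 (€1,140): 20% coinsurance on €1,140 = €228. Traveler owes €228 (running OOP €3,423).
#4 (€13,456): deductible already satisfied, so traveler's share is 20% × €13,456 = €2,691.20. OOP would hit €6,114.20 > €5,525, so the cap limits the traveler to €5,525 − €3,423 = €2,102.

€2,102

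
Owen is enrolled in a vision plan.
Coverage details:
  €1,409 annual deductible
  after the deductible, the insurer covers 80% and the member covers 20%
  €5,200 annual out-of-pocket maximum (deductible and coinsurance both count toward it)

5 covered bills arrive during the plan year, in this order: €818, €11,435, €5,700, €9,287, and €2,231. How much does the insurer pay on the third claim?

€4,560

Bill 1, €818: fully absorbed by the deductible. Member pays €818; OOP now €818. Insurer: €818 − €818 = €0.
Bill 2, €11,435: €591 finishes the deductible; €10,844 goes to coinsurance; coinsurance €10,844 × 20% = €2,168.80. Cost to member: €2,759.80. OOP to date €3,577.80. Plan pays €11,435 − €2,759.80 = €8,675.20.
Bill 3, €5,700: 20% coinsurance on €5,700 = €1,140. Cost to member: €1,140. OOP to date €4,717.80. Plan pays €5,700 − €1,140 = €4,560.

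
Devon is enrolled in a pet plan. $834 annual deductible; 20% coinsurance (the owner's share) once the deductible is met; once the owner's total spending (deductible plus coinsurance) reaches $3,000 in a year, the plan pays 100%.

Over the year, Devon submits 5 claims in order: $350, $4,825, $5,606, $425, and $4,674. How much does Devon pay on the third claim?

$1,121.20

Bill 1, $350: all of it applies to the deductible. Owner pays $350; OOP now $350.
Bill 2, $4,825: $484 to deductible, leaving $4,341; coinsurance $4,341 × 20% = $868.20. Owner pays $1,352.20; OOP now $1,702.20.
Bill 3, $5,606: 20% coinsurance on $5,606 = $1,121.20. Owner pays $1,121.20; OOP now $2,823.40.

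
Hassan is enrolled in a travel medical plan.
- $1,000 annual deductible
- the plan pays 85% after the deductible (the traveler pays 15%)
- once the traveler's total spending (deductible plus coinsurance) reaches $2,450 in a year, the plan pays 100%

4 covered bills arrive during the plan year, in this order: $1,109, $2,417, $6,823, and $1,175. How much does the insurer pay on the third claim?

#1 ($1,109): deductible takes $1,000, $109 remains; coinsurance $109 × 15% = $16.35. Traveler owes $1,016.35 (running OOP $1,016.35). Plan pays $1,109 − $1,016.35 = $92.65.
#2 ($2,417): 15% coinsurance on $2,417 = $362.55. Traveler pays $362.55; OOP now $1,378.90. Plan pays $2,417 − $362.55 = $2,054.45.
#3 ($6,823): deductible met; 15% of $6,823 = $1,023.45. Cost to traveler: $1,023.45. OOP to date $2,402.35. Insurer: $6,823 − $1,023.45 = $5,799.55.

$5,799.55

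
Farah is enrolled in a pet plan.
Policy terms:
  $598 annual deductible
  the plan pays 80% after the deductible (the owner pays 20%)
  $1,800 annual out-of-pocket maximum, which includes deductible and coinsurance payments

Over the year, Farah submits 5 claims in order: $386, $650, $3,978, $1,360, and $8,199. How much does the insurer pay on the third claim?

Claim 1 ($386): all of it applies to the deductible. Owner pays $386; OOP now $386. Insurer: $386 − $386 = $0.
Claim 2 ($650): deductible takes $212, $438 remains; 20% of $438 = $87.60. Cost to owner: $299.60. OOP to date $685.60. Plan pays $650 − $299.60 = $350.40.
Claim 3 ($3,978): 20% coinsurance on $3,978 = $795.60. Owner owes $795.60 (running OOP $1,481.20). Plan pays $3,978 − $795.60 = $3,182.40.

$3,182.40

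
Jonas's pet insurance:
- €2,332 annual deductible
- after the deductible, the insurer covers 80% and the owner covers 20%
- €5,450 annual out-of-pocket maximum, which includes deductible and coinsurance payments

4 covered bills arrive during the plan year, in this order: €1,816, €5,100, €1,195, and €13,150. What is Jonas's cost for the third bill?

€239

#1 (€1,816): entire amount goes to the deductible. Owner owes €1,816 (running OOP €1,816).
#2 (€5,100): €516 finishes the deductible; €4,584 goes to coinsurance; owner's 20% is €916.80. Owner owes €1,432.80 (running OOP €3,248.80).
#3 (€1,195): 20% coinsurance on €1,195 = €239. Cost to owner: €239. OOP to date €3,487.80.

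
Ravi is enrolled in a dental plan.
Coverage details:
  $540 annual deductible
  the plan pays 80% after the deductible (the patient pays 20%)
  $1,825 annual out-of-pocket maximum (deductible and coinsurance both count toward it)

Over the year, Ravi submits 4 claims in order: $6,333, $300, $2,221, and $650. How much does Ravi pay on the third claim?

$66.40

Claim 1 — $6,333: $540 to deductible, leaving $5,793; coinsurance $5,793 × 20% = $1,158.60. Patient pays $1,698.60; OOP now $1,698.60.
Claim 2 — $300: 20% coinsurance on $300 = $60. Patient owes $60 (running OOP $1,758.60).
Claim 3 — $2,221: deductible already satisfied, so patient's share is 20% × $2,221 = $444.20. Adding that to $1,758.60 gives $2,202.80, past the $1,825 cap; patient pays only $1,825 − $1,758.60 = $66.40.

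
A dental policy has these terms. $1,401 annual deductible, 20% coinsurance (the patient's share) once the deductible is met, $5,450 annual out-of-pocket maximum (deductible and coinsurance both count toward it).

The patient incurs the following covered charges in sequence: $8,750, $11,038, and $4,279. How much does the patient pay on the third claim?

Claim 1 — $8,750: deductible takes $1,401, $7,349 remains; 20% of $7,349 = $1,469.80. Patient owes $2,870.80 (running OOP $2,870.80).
Claim 2 — $11,038: deductible already satisfied, so patient's share is 20% × $11,038 = $2,207.60. Patient owes $2,207.60 (running OOP $5,078.40).
Claim 3 — $4,279: deductible already satisfied, so patient's share is 20% × $4,279 = $855.80. That would push OOP to $5,934.20, over the $5,450 cap, so patient pays $5,450 − $5,078.40 = $371.60.

$371.60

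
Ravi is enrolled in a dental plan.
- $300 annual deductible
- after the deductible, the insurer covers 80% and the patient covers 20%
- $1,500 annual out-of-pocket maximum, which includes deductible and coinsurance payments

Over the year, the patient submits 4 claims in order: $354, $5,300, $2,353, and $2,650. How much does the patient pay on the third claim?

Bill 1, $354: $300 finishes the deductible; $54 goes to coinsurance; patient's 20% is $10.80. Cost to patient: $310.80. OOP to date $310.80.
Bill 2, $5,300: deductible met; 20% of $5,300 = $1,060. Patient owes $1,060 (running OOP $1,370.80).
Bill 3, $2,353: deductible met; 20% of $2,353 = $470.60. Adding that to $1,370.80 gives $1,841.40, past the $1,500 cap; patient pays only $1,500 − $1,370.80 = $129.20.

$129.20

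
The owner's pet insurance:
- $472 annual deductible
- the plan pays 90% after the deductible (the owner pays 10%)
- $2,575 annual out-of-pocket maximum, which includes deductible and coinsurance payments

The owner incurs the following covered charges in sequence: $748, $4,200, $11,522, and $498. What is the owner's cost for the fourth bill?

$49.80

Claim 1 ($748): $472 to deductible, leaving $276; 10% of $276 = $27.60. Cost to owner: $499.60. OOP to date $499.60.
Claim 2 ($4,200): deductible already satisfied, so owner's share is 10% × $4,200 = $420. Owner owes $420 (running OOP $919.60).
Claim 3 ($11,522): deductible met; 10% of $11,522 = $1,152.20. Owner pays $1,152.20; OOP now $2,071.80.
Claim 4 ($498): deductible already satisfied, so owner's share is 10% × $498 = $49.80. Owner pays $49.80; OOP now $2,121.60.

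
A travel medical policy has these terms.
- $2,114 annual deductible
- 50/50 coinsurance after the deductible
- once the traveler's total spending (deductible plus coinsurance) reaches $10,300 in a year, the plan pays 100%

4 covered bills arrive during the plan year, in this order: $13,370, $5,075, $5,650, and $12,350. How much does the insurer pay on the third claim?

$5,629.50

Bill 1, $13,370: $2,114 finishes the deductible; $11,256 goes to coinsurance; traveler's 50% is $5,628. Traveler pays $7,742; OOP now $7,742. Insurer: $13,370 − $7,742 = $5,628.
Bill 2, $5,075: deductible already satisfied, so traveler's share is 50% × $5,075 = $2,537.50. Traveler owes $2,537.50 (running OOP $10,279.50). Plan pays $5,075 − $2,537.50 = $2,537.50.
Bill 3, $5,650: 50% coinsurance on $5,650 = $2,825. That would push OOP to $13,104.50, over the $10,300 cap, so traveler pays $10,300 − $10,279.50 = $20.50. Insurer: $5,650 − $20.50 = $5,629.50.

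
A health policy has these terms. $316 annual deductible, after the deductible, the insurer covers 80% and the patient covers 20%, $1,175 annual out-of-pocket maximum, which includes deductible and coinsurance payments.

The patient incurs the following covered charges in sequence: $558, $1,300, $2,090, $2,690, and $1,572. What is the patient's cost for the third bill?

Claim 1 — $558: deductible takes $316, $242 remains; 20% of $242 = $48.40. Patient pays $364.40; OOP now $364.40.
Claim 2 — $1,300: deductible already satisfied, so patient's share is 20% × $1,300 = $260. Cost to patient: $260. OOP to date $624.40.
Claim 3 — $2,090: 20% coinsurance on $2,090 = $418. Patient pays $418; OOP now $1,042.40.

$418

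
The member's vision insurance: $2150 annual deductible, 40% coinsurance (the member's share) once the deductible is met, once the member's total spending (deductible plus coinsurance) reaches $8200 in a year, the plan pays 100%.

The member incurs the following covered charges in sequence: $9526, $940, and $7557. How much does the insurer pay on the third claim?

Bill 1, $9526: $2150 to deductible, leaving $7376; member's 40% is $2950.40. Member owes $5100.40 (running OOP $5100.40). Insurer: $9526 − $5100.40 = $4425.60.
Bill 2, $940: deductible met; 40% of $940 = $376. Member pays $376; OOP now $5476.40. Plan pays $940 − $376 = $564.
Bill 3, $7557: 40% coinsurance on $7557 = $3022.80. Adding that to $5476.40 gives $8499.20, past the $8200 cap; member pays only $8200 − $5476.40 = $2723.60. Plan pays $7557 − $2723.60 = $4833.40.

$4833.40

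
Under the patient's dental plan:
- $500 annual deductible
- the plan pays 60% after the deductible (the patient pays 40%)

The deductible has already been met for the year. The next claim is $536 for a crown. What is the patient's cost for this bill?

$214.40

The deductible is already satisfied, so the full bill goes to coinsurance.
Coinsurance: $536 × 40% = $214.40.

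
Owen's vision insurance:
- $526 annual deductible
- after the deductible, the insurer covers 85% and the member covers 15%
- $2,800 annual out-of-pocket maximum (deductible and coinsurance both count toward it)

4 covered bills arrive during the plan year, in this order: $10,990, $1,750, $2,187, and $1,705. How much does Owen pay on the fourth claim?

$113.85

Bill 1, $10,990: $526 finishes the deductible; $10,464 goes to coinsurance; 15% of $10,464 = $1,569.60. Member owes $2,095.60 (running OOP $2,095.60).
Bill 2, $1,750: deductible met; 15% of $1,750 = $262.50. Cost to member: $262.50. OOP to date $2,358.10.
Bill 3, $2,187: deductible already satisfied, so member's share is 15% × $2,187 = $328.05. Cost to member: $328.05. OOP to date $2,686.15.
Bill 4, $1,705: 15% coinsurance on $1,705 = $255.75. That would push OOP to $2,941.90, over the $2,800 cap, so member pays $2,800 − $2,686.15 = $113.85.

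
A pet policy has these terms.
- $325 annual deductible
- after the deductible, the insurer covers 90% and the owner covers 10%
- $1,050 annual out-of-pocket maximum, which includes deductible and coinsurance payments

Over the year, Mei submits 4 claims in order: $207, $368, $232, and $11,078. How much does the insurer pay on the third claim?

$208.80

Claim 1 ($207): entire amount goes to the deductible. Owner pays $207; OOP now $207. Insurer: $207 − $207 = $0.
Claim 2 ($368): deductible takes $118, $250 remains; owner's 10% is $25. Owner pays $143; OOP now $350. Insurer: $368 − $143 = $225.
Claim 3 ($232): deductible met; 10% of $232 = $23.20. Cost to owner: $23.20. OOP to date $373.20. Insurer: $232 − $23.20 = $208.80.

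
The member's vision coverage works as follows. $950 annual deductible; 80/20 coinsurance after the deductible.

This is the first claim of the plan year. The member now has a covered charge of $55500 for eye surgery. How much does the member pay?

$11860

The full $950 deductible is still open; $950 of this bill applies to it.
The remaining $54550 (= $55500 − $950) moves to coinsurance.
Member's 20% share of $54550 is $10910.
So the member owes $950 + $10910 = $11860.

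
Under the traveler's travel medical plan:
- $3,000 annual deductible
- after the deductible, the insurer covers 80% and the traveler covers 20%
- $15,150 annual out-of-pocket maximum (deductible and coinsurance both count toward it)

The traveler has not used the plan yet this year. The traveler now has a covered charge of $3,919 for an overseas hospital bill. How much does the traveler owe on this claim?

$3,183.80

Nothing has been paid toward the $3,000 deductible, so the first $3,000 of this charge is applied there.
That leaves $3,919 − $3,000 = $919 for coinsurance.
20% of $919 = $183.80 falls to the traveler.
So the traveler owes $3,000 + $183.80 = $3,183.80 before any cap.
Year-to-date out-of-pocket becomes $0 + $3,183.80 = $3,183.80, still under the $15,150 maximum, so no cap applies.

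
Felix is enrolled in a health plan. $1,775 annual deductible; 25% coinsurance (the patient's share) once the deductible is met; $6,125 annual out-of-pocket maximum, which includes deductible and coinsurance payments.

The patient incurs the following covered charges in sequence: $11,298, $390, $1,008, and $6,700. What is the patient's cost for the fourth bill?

Bill 1, $11,298: $1,775 finishes the deductible; $9,523 goes to coinsurance; patient's 25% is $2,380.75. Patient owes $4,155.75 (running OOP $4,155.75).
Bill 2, $390: 25% coinsurance on $390 = $97.50. Patient owes $97.50 (running OOP $4,253.25).
Bill 3, $1,008: deductible already satisfied, so patient's share is 25% × $1,008 = $252. Patient pays $252; OOP now $4,505.25.
Bill 4, $6,700: deductible met; 25% of $6,700 = $1,675. That would push OOP to $6,180.25, over the $6,125 cap, so patient pays $6,125 − $4,505.25 = $1,619.75.

$1,619.75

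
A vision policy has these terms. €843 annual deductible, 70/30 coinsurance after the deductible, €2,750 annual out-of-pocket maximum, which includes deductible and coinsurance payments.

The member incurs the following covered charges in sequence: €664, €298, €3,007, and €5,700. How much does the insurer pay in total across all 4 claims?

#1 (€664): all of it applies to the deductible. Member pays €664; OOP now €664. Plan pays €664 − €664 = €0.
#2 (€298): €179 to deductible, leaving €119; member's 30% is €35.70. Member owes €214.70 (running OOP €878.70). Insurer: €298 − €214.70 = €83.30.
#3 (€3,007): 30% coinsurance on €3,007 = €902.10. Cost to member: €902.10. OOP to date €1,780.80. Plan pays €3,007 − €902.10 = €2,104.90.
#4 (€5,700): deductible met; 30% of €5,700 = €1,710. OOP would hit €3,490.80 > €2,750, so the cap limits the member to €2,750 − €1,780.80 = €969.20. Plan pays €5,700 − €969.20 = €4,730.80.
Insurer total = bills − member's total = €9,669 − €2,750 = €6,919.

€6,919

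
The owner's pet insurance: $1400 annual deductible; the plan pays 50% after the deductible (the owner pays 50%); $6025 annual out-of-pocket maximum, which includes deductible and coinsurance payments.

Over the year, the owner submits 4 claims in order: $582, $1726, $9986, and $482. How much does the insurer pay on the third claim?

Bill 1, $582: fully absorbed by the deductible. Owner owes $582 (running OOP $582). Plan pays $582 − $582 = $0.
Bill 2, $1726: $818 finishes the deductible; $908 goes to coinsurance; owner's 50% is $454. Owner pays $1272; OOP now $1854. Plan pays $1726 − $1272 = $454.
Bill 3, $9986: deductible met; 50% of $9986 = $4993. Adding that to $1854 gives $6847, past the $6025 cap; owner pays only $6025 − $1854 = $4171. Insurer: $9986 − $4171 = $5815.

$5815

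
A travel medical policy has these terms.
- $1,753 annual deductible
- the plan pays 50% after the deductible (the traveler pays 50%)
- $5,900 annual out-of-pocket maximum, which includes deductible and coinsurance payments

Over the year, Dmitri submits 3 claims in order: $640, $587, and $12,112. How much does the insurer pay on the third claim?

Claim 1 ($640): entire amount goes to the deductible. Cost to traveler: $640. OOP to date $640. Plan pays $640 − $640 = $0.
Claim 2 ($587): entire amount goes to the deductible. Traveler pays $587; OOP now $1,227. Plan pays $587 − $587 = $0.
Claim 3 ($12,112): deductible takes $526, $11,586 remains; 50% of $11,586 = $5,793. Together that's $526 + $5,793 = $6,319. Adding that to $1,227 gives $7,546, past the $5,900 cap; traveler pays only $5,900 − $1,227 = $4,673. Insurer: $12,112 − $4,673 = $7,439.

$7,439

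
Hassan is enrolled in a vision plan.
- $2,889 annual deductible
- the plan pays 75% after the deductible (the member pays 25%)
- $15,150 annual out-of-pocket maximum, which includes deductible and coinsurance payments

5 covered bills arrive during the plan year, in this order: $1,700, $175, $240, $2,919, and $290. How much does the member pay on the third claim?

$240

Bill 1, $1,700: fully absorbed by the deductible. Cost to member: $1,700. OOP to date $1,700.
Bill 2, $175: fully absorbed by the deductible. Cost to member: $175. OOP to date $1,875.
Bill 3, $240: all of it applies to the deductible. Member owes $240 (running OOP $2,115).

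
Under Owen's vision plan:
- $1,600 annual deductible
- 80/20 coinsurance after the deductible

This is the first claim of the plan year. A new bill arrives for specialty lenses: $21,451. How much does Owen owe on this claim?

$5,570.20

The full $1,600 deductible is still open; $1,600 of this bill applies to it.
The remaining $19,851 (= $21,451 − $1,600) moves to coinsurance.
20% of $19,851 = $3,970.20 falls to the member.
So the member owes $1,600 + $3,970.20 = $5,570.20.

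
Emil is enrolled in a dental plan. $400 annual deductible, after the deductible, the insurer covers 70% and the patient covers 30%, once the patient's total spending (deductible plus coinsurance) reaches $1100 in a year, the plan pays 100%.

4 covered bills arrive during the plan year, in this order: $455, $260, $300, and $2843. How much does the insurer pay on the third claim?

$210

Bill 1, $455: $400 to deductible, leaving $55; 30% of $55 = $16.50. Cost to patient: $416.50. OOP to date $416.50. Plan pays $455 − $416.50 = $38.50.
Bill 2, $260: 30% coinsurance on $260 = $78. Cost to patient: $78. OOP to date $494.50. Plan pays $260 − $78 = $182.
Bill 3, $300: deductible already satisfied, so patient's share is 30% × $300 = $90. Patient owes $90 (running OOP $584.50). Insurer: $300 − $90 = $210.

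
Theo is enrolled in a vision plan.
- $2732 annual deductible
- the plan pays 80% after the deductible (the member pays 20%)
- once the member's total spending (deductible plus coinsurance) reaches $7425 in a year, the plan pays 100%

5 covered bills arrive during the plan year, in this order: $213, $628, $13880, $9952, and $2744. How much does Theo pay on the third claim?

Bill 1, $213: all of it applies to the deductible. Member pays $213; OOP now $213.
Bill 2, $628: all of it applies to the deductible. Member pays $628; OOP now $841.
Bill 3, $13880: $1891 to deductible, leaving $11989; member's 20% is $2397.80. Member pays $4288.80; OOP now $5129.80.

$4288.80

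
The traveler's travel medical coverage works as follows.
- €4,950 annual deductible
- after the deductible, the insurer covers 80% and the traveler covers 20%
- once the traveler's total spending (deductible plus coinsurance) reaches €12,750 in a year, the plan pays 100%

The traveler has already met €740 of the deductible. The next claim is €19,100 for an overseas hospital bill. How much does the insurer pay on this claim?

€11,912

Deductible still to meet: €4,950 − €740 = €4,210.
That leaves €19,100 − €4,210 = €14,890 for coinsurance.
Traveler's 20% share of €14,890 is €2,978.
So the traveler owes €4,210 + €2,978 = €7,188 before any cap.
Total out-of-pocket so far would be €740 + €7,188 = €7,928, below the €12,750 cap — no reduction.
The insurer covers the remainder: €19,100 − €7,188 = €11,912.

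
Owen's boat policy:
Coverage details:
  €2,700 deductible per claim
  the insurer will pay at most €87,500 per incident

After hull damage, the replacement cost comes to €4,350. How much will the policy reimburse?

Less the €2,700 deductible: €4,350 − €2,700 = €1,650.
€1,650 ≤ €87,500, so the limit doesn't bind; insurer pays €1,650.

€1,650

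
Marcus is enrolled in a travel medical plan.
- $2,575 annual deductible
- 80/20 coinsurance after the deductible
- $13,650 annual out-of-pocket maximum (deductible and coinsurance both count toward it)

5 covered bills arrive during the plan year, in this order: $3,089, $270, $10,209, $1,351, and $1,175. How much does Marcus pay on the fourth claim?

#1 ($3,089): $2,575 to deductible, leaving $514; traveler's 20% is $102.80. Traveler owes $2,677.80 (running OOP $2,677.80).
#2 ($270): deductible met; 20% of $270 = $54. Cost to traveler: $54. OOP to date $2,731.80.
#3 ($10,209): deductible met; 20% of $10,209 = $2,041.80. Traveler pays $2,041.80; OOP now $4,773.60.
#4 ($1,351): deductible already satisfied, so traveler's share is 20% × $1,351 = $270.20. Traveler pays $270.20; OOP now $5,043.80.

$270.20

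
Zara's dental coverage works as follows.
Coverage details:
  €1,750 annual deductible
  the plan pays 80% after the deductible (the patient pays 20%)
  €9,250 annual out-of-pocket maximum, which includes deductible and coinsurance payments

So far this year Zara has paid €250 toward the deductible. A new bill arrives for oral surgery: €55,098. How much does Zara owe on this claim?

€9,000

€250 of the €1,750 deductible is already met, leaving €1,500.
The remaining €53,598 (= €55,098 − €1,500) moves to coinsurance.
Patient's 20% share of €53,598 is €10,719.60.
So the patient owes €1,500 + €10,719.60 = €12,219.60 before any cap.
Adding €12,219.60 to the €250 already spent would give €12,469.60, which exceeds the €9,250 cap; the patient pays just €9,250 − €250 = €9,000.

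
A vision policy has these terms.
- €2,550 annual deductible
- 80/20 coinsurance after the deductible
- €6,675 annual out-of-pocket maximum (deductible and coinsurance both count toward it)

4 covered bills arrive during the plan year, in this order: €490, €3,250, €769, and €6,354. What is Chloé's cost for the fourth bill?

#1 (€490): entire amount goes to the deductible. Member owes €490 (running OOP €490).
#2 (€3,250): €2,060 to deductible, leaving €1,190; member's 20% is €238. Cost to member: €2,298. OOP to date €2,788.
#3 (€769): deductible already satisfied, so member's share is 20% × €769 = €153.80. Member pays €153.80; OOP now €2,941.80.
#4 (€6,354): 20% coinsurance on €6,354 = €1,270.80. Cost to member: €1,270.80. OOP to date €4,212.60.

€1,270.80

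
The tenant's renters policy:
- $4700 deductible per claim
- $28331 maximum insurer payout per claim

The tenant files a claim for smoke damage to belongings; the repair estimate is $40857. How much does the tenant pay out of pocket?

$12526

Less the $4700 deductible: $40857 − $4700 = $36157.
$36157 exceeds the $28331 limit, so the insurer pays the limit: $28331.
Out of pocket: $40857 − $28331 = $12526.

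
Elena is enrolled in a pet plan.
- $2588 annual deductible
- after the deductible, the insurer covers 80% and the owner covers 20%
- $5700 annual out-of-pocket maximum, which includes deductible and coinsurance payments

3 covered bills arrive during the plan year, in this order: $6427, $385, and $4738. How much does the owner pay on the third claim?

Claim 1 ($6427): $2588 finishes the deductible; $3839 goes to coinsurance; 20% of $3839 = $767.80. Owner owes $3355.80 (running OOP $3355.80).
Claim 2 ($385): deductible met; 20% of $385 = $77. Owner owes $77 (running OOP $3432.80).
Claim 3 ($4738): 20% coinsurance on $4738 = $947.60. Owner owes $947.60 (running OOP $4380.40).

$947.60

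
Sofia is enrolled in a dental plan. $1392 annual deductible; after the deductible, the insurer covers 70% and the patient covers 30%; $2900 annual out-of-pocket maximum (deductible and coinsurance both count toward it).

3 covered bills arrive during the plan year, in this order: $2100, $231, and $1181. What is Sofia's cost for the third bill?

#1 ($2100): deductible takes $1392, $708 remains; coinsurance $708 × 30% = $212.40. Patient owes $1604.40 (running OOP $1604.40).
#2 ($231): deductible already satisfied, so patient's share is 30% × $231 = $69.30. Patient owes $69.30 (running OOP $1673.70).
#3 ($1181): deductible already satisfied, so patient's share is 30% × $1181 = $354.30. Cost to patient: $354.30. OOP to date $2028.

$354.30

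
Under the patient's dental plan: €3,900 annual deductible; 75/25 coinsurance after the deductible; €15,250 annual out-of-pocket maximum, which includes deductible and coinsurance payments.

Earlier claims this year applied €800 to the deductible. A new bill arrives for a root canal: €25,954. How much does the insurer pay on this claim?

Deductible still to meet: €3,900 − €800 = €3,100.
That leaves €25,954 − €3,100 = €22,854 for coinsurance.
Coinsurance: €22,854 × 25% = €5,713.50.
So the patient owes €3,100 + €5,713.50 = €8,813.50 before any cap.
Total out-of-pocket so far would be €800 + €8,813.50 = €9,613.50, below the €15,250 cap — no reduction.
Insurer pays the balance: €25,954 − €8,813.50 = €17,140.50.

€17,140.50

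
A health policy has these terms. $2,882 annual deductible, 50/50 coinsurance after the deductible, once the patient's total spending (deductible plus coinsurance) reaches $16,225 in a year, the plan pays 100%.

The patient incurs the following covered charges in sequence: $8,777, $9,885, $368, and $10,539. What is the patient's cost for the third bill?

Claim 1 — $8,777: $2,882 to deductible, leaving $5,895; patient's 50% is $2,947.50. Patient owes $5,829.50 (running OOP $5,829.50).
Claim 2 — $9,885: deductible already satisfied, so patient's share is 50% × $9,885 = $4,942.50. Cost to patient: $4,942.50. OOP to date $10,772.
Claim 3 — $368: deductible met; 50% of $368 = $184. Cost to patient: $184. OOP to date $10,956.

$184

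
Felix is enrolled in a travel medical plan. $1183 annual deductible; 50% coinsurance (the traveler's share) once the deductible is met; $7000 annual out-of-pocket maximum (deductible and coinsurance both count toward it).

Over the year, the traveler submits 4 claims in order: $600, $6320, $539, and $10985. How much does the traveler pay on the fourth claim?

Claim 1 — $600: entire amount goes to the deductible. Traveler owes $600 (running OOP $600).
Claim 2 — $6320: $583 to deductible, leaving $5737; coinsurance $5737 × 50% = $2868.50. Cost to traveler: $3451.50. OOP to date $4051.50.
Claim 3 — $539: deductible met; 50% of $539 = $269.50. Traveler owes $269.50 (running OOP $4321).
Claim 4 — $10985: 50% coinsurance on $10985 = $5492.50. That would push OOP to $9813.50, over the $7000 cap, so traveler pays $7000 − $4321 = $2679.

$2679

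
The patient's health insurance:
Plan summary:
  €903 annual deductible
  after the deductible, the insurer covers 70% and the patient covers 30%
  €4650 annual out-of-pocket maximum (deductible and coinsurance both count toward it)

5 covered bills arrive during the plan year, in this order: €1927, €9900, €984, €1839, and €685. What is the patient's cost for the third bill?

Claim 1 — €1927: €903 to deductible, leaving €1024; 30% of €1024 = €307.20. Patient owes €1210.20 (running OOP €1210.20).
Claim 2 — €9900: 30% coinsurance on €9900 = €2970. Patient pays €2970; OOP now €4180.20.
Claim 3 — €984: deductible met; 30% of €984 = €295.20. Patient pays €295.20; OOP now €4475.40.

€295.20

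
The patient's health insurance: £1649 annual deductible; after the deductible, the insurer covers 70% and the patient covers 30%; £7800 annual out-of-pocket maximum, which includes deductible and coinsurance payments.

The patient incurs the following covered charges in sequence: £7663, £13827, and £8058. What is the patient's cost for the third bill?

£198.70

Bill 1, £7663: £1649 finishes the deductible; £6014 goes to coinsurance; coinsurance £6014 × 30% = £1804.20. Patient pays £3453.20; OOP now £3453.20.
Bill 2, £13827: 30% coinsurance on £13827 = £4148.10. Patient owes £4148.10 (running OOP £7601.30).
Bill 3, £8058: deductible already satisfied, so patient's share is 30% × £8058 = £2417.40. Adding that to £7601.30 gives £10018.70, past the £7800 cap; patient pays only £7800 − £7601.30 = £198.70.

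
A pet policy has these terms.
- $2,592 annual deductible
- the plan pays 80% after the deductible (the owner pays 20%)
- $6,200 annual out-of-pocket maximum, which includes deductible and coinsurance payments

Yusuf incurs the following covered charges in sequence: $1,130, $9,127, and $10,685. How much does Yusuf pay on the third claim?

Bill 1, $1,130: all of it applies to the deductible. Cost to owner: $1,130. OOP to date $1,130.
Bill 2, $9,127: deductible takes $1,462, $7,665 remains; 20% of $7,665 = $1,533. Owner pays $2,995; OOP now $4,125.
Bill 3, $10,685: deductible already satisfied, so owner's share is 20% × $10,685 = $2,137. Adding that to $4,125 gives $6,262, past the $6,200 cap; owner pays only $6,200 − $4,125 = $2,075.

$2,075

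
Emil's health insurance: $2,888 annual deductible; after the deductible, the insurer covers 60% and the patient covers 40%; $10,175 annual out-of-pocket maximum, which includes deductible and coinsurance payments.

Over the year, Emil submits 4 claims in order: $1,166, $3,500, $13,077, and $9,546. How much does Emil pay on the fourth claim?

Claim 1 ($1,166): fully absorbed by the deductible. Patient pays $1,166; OOP now $1,166.
Claim 2 ($3,500): $1,722 finishes the deductible; $1,778 goes to coinsurance; patient's 40% is $711.20. Patient pays $2,433.20; OOP now $3,599.20.
Claim 3 ($13,077): 40% coinsurance on $13,077 = $5,230.80. Patient owes $5,230.80 (running OOP $8,830).
Claim 4 ($9,546): deductible met; 40% of $9,546 = $3,818.40. Adding that to $8,830 gives $12,648.40, past the $10,175 cap; patient pays only $10,175 − $8,830 = $1,345.

$1,345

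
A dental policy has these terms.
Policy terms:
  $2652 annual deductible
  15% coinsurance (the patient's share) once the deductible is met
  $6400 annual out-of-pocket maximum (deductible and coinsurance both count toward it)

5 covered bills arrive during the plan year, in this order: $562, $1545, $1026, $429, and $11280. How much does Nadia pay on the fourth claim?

$64.35

#1 ($562): all of it applies to the deductible. Cost to patient: $562. OOP to date $562.
#2 ($1545): fully absorbed by the deductible. Patient pays $1545; OOP now $2107.
#3 ($1026): $545 finishes the deductible; $481 goes to coinsurance; patient's 15% is $72.15. Patient owes $617.15 (running OOP $2724.15).
#4 ($429): deductible already satisfied, so patient's share is 15% × $429 = $64.35. Patient pays $64.35; OOP now $2788.50.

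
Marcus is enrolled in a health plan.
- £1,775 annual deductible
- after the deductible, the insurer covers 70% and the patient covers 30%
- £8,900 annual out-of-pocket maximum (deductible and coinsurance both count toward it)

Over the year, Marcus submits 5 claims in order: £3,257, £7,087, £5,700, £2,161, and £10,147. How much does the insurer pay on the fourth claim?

£1,512.70

Claim 1 (£3,257): £1,775 to deductible, leaving £1,482; coinsurance £1,482 × 30% = £444.60. Cost to patient: £2,219.60. OOP to date £2,219.60. Plan pays £3,257 − £2,219.60 = £1,037.40.
Claim 2 (£7,087): deductible met; 30% of £7,087 = £2,126.10. Cost to patient: £2,126.10. OOP to date £4,345.70. Insurer: £7,087 − £2,126.10 = £4,960.90.
Claim 3 (£5,700): deductible met; 30% of £5,700 = £1,710. Patient owes £1,710 (running OOP £6,055.70). Plan pays £5,700 − £1,710 = £3,990.
Claim 4 (£2,161): 30% coinsurance on £2,161 = £648.30. Patient pays £648.30; OOP now £6,704. Insurer: £2,161 − £648.30 = £1,512.70.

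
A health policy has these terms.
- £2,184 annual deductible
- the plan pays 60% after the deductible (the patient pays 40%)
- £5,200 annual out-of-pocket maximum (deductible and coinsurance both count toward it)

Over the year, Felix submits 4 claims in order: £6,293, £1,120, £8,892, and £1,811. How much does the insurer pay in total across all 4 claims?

Claim 1 (£6,293): £2,184 to deductible, leaving £4,109; coinsurance £4,109 × 40% = £1,643.60. Patient pays £3,827.60; OOP now £3,827.60. Insurer: £6,293 − £3,827.60 = £2,465.40.
Claim 2 (£1,120): 40% coinsurance on £1,120 = £448. Patient owes £448 (running OOP £4,275.60). Insurer: £1,120 − £448 = £672.
Claim 3 (£8,892): deductible already satisfied, so patient's share is 40% × £8,892 = £3,556.80. OOP would hit £7,832.40 > £5,200, so the cap limits the patient to £5,200 − £4,275.60 = £924.40. Plan pays £8,892 − £924.40 = £7,967.60.
Claim 4 (£1,811): deductible met; 40% of £1,811 = £724.40. That would push OOP to £5,924.40, over the £5,200 cap, so patient pays £5,200 − £5,200 = £0. Insurer: £1,811 − £0 = £1,811.
Insurer total = bills − patient's total = £18,116 − £5,200 = £12,916.

£12,916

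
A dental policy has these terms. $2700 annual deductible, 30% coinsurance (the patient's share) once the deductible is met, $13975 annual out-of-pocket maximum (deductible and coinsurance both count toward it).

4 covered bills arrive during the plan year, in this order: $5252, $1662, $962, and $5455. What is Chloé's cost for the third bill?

$288.60

#1 ($5252): $2700 to deductible, leaving $2552; 30% of $2552 = $765.60. Patient owes $3465.60 (running OOP $3465.60).
#2 ($1662): deductible already satisfied, so patient's share is 30% × $1662 = $498.60. Cost to patient: $498.60. OOP to date $3964.20.
#3 ($962): 30% coinsurance on $962 = $288.60. Patient pays $288.60; OOP now $4252.80.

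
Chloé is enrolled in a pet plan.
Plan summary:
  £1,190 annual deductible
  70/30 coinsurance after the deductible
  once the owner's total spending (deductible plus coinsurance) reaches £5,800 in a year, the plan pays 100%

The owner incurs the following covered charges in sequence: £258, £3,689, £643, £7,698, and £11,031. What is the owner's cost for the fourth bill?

£2,309.40

Bill 1, £258: entire amount goes to the deductible. Owner owes £258 (running OOP £258).
Bill 2, £3,689: £932 finishes the deductible; £2,757 goes to coinsurance; 30% of £2,757 = £827.10. Owner owes £1,759.10 (running OOP £2,017.10).
Bill 3, £643: 30% coinsurance on £643 = £192.90. Owner pays £192.90; OOP now £2,210.
Bill 4, £7,698: 30% coinsurance on £7,698 = £2,309.40. Owner pays £2,309.40; OOP now £4,519.40.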